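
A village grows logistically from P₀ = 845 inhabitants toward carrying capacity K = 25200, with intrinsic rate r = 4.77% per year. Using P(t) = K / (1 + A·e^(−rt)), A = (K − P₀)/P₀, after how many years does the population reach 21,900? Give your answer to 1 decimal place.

A = (25200 − 845)/845 = 28.82249
21900 = 25200/(1 + 28.82249·e^(−0.0477t)) → 1 + 28.82249·e^(−0.0477t) = 1.15068
e^(−0.0477t) = 0.005228 → t = ln(191.27649)/0.0477 = 5.25372/0.0477

t ≈ 110.1 years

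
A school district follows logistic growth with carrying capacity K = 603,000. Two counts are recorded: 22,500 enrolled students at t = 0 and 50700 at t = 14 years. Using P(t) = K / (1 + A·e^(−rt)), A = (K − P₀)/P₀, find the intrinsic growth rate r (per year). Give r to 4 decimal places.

r ≈ 0.0616 per year

A = (603000 − 22500)/22500 = 25.8
50700 = 603000/(1 + 25.8·e^(−r·14)) → e^(−14r) = (11.89349 − 1)/25.8 = 0.422228
r = −ln(0.422228)/14 = 0.86221/14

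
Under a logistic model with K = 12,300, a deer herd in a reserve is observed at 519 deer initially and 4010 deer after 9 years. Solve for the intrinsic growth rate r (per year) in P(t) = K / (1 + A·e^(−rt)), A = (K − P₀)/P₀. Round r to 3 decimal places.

A = (12300 − 519)/519 = 22.69942
4010 = 12300/(1 + 22.69942·e^(−r·9)) → e^(−9r) = (3.06733 − 1)/22.69942 = 0.091074
r = −ln(0.091074)/9 = 2.39608/9

r ≈ 0.266 per year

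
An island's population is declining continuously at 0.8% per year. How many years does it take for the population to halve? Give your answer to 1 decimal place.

half-life = ln(2) / |r| = 0.69315 / 0.008

half-life ≈ 86.6 years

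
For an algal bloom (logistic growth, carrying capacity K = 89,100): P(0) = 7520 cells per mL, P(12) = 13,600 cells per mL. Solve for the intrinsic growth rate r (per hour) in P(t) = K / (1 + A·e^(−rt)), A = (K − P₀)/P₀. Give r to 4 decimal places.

A = (89100 − 7520)/7520 = 10.8484
13600 = 89100/(1 + 10.8484·e^(−r·12)) → e^(−12r) = (6.55147 − 1)/10.8484 = 0.511732
r = −ln(0.511732)/12 = 0.66996/12

r ≈ 0.0558 per hour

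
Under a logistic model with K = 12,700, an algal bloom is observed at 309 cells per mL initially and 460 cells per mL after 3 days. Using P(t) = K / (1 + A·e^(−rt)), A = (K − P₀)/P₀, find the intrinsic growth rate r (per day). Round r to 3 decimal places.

r ≈ 0.137 per day

A = (12700 − 309)/309 = 40.10032
460 = 12700/(1 + 40.10032·e^(−r·3)) → e^(−3r) = (27.6087 − 1)/40.10032 = 0.663553
r = −ln(0.663553)/3 = 0.41015/3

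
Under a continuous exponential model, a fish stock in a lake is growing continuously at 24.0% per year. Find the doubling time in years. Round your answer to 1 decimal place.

doubling time = ln(2) / |r| = 0.69315 / 0.24

doubling time ≈ 2.9 years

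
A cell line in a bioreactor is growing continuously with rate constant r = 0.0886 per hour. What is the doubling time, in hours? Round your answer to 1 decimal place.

doubling time = ln(2) / |r| = 0.69315 / 0.0886

doubling time ≈ 7.8 hours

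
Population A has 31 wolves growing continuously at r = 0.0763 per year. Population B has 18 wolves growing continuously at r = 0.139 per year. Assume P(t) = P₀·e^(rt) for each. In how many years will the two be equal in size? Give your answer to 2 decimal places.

t ≈ 8.67 years

31·e^(0.0763t) = 18·e^(0.139t)
31/18 = e^((0.139 − 0.0763)t) → ln(1.72222) = 0.0627·t
t = 0.54362 / 0.0627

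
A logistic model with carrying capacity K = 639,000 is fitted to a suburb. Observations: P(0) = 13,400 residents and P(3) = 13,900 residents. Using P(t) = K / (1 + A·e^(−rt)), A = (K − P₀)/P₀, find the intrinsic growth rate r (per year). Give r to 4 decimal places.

A = (639000 − 13400)/13400 = 46.68657
13900 = 639000/(1 + 46.68657·e^(−r·3)) → e^(−3r) = (45.97122 − 1)/46.68657 = 0.963258
r = −ln(0.963258)/3 = 0.03743/3

r ≈ 0.0125 per year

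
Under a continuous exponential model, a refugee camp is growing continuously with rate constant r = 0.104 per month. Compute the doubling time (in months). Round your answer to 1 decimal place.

doubling time = ln(2) / |r| = 0.69315 / 0.104

doubling time ≈ 6.7 months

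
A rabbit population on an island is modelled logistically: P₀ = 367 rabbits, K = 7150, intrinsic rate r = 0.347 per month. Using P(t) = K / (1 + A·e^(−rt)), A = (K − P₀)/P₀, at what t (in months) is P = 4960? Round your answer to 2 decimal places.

t ≈ 10.76 months

A = (7150 − 367)/367 = 18.48229
4960 = 7150/(1 + 18.48229·e^(−0.347t)) → 1 + 18.48229·e^(−0.347t) = 1.44153
e^(−0.347t) = 0.023889 → t = ln(41.85943)/0.347 = 3.73432/0.347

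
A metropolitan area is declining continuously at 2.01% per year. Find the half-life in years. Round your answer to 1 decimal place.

half-life = ln(2) / |r| = 0.69315 / 0.0201

half-life ≈ 34.5 years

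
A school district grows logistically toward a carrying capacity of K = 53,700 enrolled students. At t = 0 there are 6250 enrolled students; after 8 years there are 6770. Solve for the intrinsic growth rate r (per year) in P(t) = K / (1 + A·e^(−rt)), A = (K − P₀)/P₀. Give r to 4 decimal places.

r ≈ 0.0114 per year

A = (53700 − 6250)/6250 = 7.592
6770 = 53700/(1 + 7.592·e^(−r·8)) → e^(−8r) = (7.93205 − 1)/7.592 = 0.913073
r = −ln(0.913073)/8 = 0.09094/8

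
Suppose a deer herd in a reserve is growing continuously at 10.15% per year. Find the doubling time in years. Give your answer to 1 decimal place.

doubling time ≈ 6.8 years

doubling time = ln(2) / |r| = 0.69315 / 0.1015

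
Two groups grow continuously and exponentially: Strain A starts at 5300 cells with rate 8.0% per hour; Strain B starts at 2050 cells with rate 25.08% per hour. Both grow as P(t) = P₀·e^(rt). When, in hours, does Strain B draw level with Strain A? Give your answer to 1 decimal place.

5300·e^(0.08t) = 2050·e^(0.2508t)
5300/2050 = e^((0.2508 − 0.08)t) → ln(2.58537) = 0.1708·t
t = 0.94987 / 0.1708

t ≈ 5.6 hours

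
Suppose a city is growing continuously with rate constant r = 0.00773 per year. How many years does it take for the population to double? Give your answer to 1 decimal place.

doubling time ≈ 89.7 years

doubling time = ln(2) / |r| = 0.69315 / 0.00773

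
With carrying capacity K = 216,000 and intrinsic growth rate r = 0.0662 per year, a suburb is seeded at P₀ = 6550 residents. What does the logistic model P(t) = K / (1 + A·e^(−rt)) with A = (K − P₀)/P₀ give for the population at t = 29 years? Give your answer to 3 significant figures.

A = (216000 − 6550)/6550 = 31.9771
P(29) = 216000 / (1 + 31.9771·e^(−0.0662·29)) = 216000 / (1 + 31.9771·0.146636)
= 216000 / 5.689 ≈ 37967.99

≈ 38,000 residents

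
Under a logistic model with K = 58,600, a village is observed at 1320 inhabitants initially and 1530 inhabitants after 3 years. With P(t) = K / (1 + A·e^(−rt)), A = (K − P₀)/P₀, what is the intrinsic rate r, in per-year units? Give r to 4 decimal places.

A = (58600 − 1320)/1320 = 43.39394
1530 = 58600/(1 + 43.39394·e^(−r·3)) → e^(−3r) = (38.30065 − 1)/43.39394 = 0.859582
r = −ln(0.859582)/3 = 0.15131/3

r ≈ 0.0504 per year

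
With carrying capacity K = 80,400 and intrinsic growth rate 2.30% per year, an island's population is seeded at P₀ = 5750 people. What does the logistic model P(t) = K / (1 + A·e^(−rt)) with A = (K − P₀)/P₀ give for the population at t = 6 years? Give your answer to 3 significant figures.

≈ 6,530 people

A = (80400 − 5750)/5750 = 12.98261
P(6) = 80400 / (1 + 12.98261·e^(−0.023·6)) = 80400 / (1 + 12.98261·0.871099)
= 80400 / 12.30913 ≈ 6531.74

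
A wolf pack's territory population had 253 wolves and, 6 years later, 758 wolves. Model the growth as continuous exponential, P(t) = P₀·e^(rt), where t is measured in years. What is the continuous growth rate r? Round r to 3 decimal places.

758 = 253 · e^(r·6)
e^(6r) = 758/253 = 2.99605
r = ln(2.99605) / 6 = 1.09729 / 6

r ≈ 0.183 per year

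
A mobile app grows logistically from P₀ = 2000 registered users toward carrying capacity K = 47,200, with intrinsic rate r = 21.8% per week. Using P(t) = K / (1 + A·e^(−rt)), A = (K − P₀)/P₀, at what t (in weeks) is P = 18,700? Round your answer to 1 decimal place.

A = (47200 − 2000)/2000 = 22.6
18700 = 47200/(1 + 22.6·e^(−0.218t)) → 1 + 22.6·e^(−0.218t) = 2.52406
e^(−0.218t) = 0.067436 → t = ln(14.82877)/0.218 = 2.69657/0.218

t ≈ 12.4 weeks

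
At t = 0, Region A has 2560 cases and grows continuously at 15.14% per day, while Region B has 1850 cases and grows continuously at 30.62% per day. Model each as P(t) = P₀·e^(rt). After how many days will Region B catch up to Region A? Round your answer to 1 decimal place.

t ≈ 2.1 days

2560·e^(0.1514t) = 1850·e^(0.3062t)
2560/1850 = e^((0.3062 − 0.1514)t) → ln(1.38378) = 0.1548·t
t = 0.32482 / 0.1548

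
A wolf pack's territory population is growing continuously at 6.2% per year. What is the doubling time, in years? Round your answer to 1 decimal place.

doubling time = ln(2) / |r| = 0.69315 / 0.062

doubling time ≈ 11.2 years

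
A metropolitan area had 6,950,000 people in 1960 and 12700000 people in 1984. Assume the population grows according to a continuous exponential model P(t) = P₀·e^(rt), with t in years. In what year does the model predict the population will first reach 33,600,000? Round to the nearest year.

year 2023

r = ln(12700000/6950000) / 24 = 0.60286/24 ≈ 0.025119 per year
t = ln(33600000/6950000) / r = 1.57578/0.025119 ≈ 62.73 years after 1960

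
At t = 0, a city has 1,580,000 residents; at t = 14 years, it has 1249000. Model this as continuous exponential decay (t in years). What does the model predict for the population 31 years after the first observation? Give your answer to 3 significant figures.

≈ 939,000 residents

r = ln(1249000/1580000) / 14 ≈ -0.016792 per year
P(31) = 1580000 · e^(-0.016792·31) = 1580000 · 0.5942 ≈ 938837.36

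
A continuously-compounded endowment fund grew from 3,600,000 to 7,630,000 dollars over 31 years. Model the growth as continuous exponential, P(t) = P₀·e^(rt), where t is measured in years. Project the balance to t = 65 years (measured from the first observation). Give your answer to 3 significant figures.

r = ln(7630000/3600000) / 31 ≈ 0.024231 per year
P(65) = 3600000 · e^(0.024231·65) = 3600000 · 4.83074 ≈ 17390675.43

≈ 17,400,000 dollars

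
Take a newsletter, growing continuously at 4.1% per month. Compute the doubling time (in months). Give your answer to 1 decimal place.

doubling time ≈ 16.9 months

doubling time = ln(2) / |r| = 0.69315 / 0.041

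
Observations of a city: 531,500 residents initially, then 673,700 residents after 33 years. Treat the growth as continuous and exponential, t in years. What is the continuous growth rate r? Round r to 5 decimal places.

r ≈ 0.00718 per year

673700 = 531500 · e^(r·33)
e^(33r) = 673700/531500 = 1.26754
r = ln(1.26754) / 33 = 0.23708 / 33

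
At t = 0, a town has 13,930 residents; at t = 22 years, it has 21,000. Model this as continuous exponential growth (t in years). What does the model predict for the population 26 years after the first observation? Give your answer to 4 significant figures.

r = ln(21000/13930) / 22 ≈ 0.018658 per year
P(26) = 13930 · e^(0.018658·26) = 13930 · 1.62435 ≈ 22627.25

≈ 22,630 residents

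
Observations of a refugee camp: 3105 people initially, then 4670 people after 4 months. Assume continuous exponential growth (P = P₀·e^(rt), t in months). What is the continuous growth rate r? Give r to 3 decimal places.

4670 = 3105 · e^(r·4)
e^(4r) = 4670/3105 = 1.50403
r = ln(1.50403) / 4 = 0.40815 / 4

r ≈ 0.102 per month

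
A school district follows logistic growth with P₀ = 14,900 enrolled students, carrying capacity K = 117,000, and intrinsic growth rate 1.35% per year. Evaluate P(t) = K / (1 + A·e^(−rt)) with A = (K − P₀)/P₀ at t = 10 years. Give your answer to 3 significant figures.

A = (117000 − 14900)/14900 = 6.85235
P(10) = 117000 / (1 + 6.85235·e^(−0.0135·10)) = 117000 / (1 + 6.85235·0.873716)
= 117000 / 6.98701 ≈ 16745.37

≈ 16,700 enrolled students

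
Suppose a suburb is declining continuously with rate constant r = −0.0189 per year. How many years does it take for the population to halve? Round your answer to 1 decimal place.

half-life = ln(2) / |r| = 0.69315 / 0.0189

half-life ≈ 36.7 years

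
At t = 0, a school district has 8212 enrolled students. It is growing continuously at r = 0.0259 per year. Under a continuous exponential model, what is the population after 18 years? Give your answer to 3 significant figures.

≈ 13,100 enrolled students

P(18) = 8212 · e^(0.0259·18) = 8212 · e^(0.4662)
= 8212 · 1.59393 ≈ 13089.32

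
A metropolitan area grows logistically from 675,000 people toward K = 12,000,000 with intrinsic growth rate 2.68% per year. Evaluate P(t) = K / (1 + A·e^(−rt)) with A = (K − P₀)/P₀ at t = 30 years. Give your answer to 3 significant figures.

A = (12000000 − 675000)/675000 = 16.77778
P(30) = 12000000 / (1 + 16.77778·e^(−0.0268·30)) = 12000000 / (1 + 16.77778·0.447535)
= 12000000 / 8.50865 ≈ 1410330.02

≈ 1,410,000 people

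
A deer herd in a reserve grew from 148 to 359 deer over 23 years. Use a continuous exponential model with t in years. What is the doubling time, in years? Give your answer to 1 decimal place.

doubling time ≈ 18.0 years

r = ln(359/148) / 23 = ln(2.42568) / 23 ≈ 0.038527 per year
doubling time = ln 2 / |r| = 0.69315 / 0.038527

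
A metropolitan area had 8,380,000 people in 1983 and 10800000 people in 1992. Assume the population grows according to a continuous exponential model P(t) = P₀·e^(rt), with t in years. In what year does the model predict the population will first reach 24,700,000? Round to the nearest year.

year 2021

r = ln(10800000/8380000) / 9 = 0.2537/9 ≈ 0.028189 per year
t = ln(24700000/8380000) / r = 1.08096/0.028189 ≈ 38.35 years after 1983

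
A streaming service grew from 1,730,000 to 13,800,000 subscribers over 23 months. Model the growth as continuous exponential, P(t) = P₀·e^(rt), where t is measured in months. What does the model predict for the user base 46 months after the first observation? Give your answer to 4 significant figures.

r = ln(13800000/1730000) / 23 ≈ 0.090285 per month
P(46) = 1730000 · e^(0.090285·46) = 1730000 · 63.63059 ≈ 110080924.86

≈ 110,100,000 subscribers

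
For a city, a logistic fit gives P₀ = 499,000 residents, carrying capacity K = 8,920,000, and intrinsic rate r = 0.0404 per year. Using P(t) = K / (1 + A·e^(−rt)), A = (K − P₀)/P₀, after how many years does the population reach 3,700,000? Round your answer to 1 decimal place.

A = (8920000 − 499000)/499000 = 16.87575
3700000 = 8920000/(1 + 16.87575·e^(−0.0404t)) → 1 + 16.87575·e^(−0.0404t) = 2.41081
e^(−0.0404t) = 0.0836 → t = ln(11.96174)/0.0404 = 2.48171/0.0404

t ≈ 61.4 years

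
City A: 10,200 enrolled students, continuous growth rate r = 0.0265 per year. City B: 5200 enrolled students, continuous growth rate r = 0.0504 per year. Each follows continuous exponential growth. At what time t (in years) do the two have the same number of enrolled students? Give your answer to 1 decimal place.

10200·e^(0.0265t) = 5200·e^(0.0504t)
10200/5200 = e^((0.0504 − 0.0265)t) → ln(1.96154) = 0.0239·t
t = 0.67373 / 0.0239

t ≈ 28.2 years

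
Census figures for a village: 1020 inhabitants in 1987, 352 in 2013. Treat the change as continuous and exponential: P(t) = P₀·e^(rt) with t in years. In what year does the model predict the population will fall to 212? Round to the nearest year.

r = ln(352/1020) / 26 = -1.06393/26 ≈ -0.04092 per year
t = ln(212/1020) / r = -1.57097/-0.04092 ≈ 38.39 years after 1987

year 2025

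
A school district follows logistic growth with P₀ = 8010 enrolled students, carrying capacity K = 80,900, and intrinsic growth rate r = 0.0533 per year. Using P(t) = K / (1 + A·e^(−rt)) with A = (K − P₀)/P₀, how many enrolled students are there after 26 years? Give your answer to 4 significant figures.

≈ 24,690 enrolled students

A = (80900 − 8010)/8010 = 9.09988
P(26) = 80900 / (1 + 9.09988·e^(−0.0533·26)) = 80900 / (1 + 9.09988·0.250124)
= 80900 / 3.27609 ≈ 24694.04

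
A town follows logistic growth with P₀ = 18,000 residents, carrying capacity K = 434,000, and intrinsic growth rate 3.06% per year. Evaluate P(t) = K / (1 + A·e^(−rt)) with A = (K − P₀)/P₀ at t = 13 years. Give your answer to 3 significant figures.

≈ 26,300 residents

A = (434000 − 18000)/18000 = 23.11111
P(13) = 434000 / (1 + 23.11111·e^(−0.0306·13)) = 434000 / (1 + 23.11111·0.671796)
= 434000 / 16.52596 ≈ 26261.71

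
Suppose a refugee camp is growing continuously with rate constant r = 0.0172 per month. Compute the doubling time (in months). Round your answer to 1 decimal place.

doubling time ≈ 40.3 months

doubling time = ln(2) / |r| = 0.69315 / 0.0172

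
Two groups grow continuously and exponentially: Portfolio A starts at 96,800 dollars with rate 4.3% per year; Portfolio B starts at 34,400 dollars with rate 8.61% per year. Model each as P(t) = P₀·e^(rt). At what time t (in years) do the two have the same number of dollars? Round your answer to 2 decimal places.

96800·e^(0.043t) = 34400·e^(0.0861t)
96800/34400 = e^((0.0861 − 0.043)t) → ln(2.81395) = 0.0431·t
t = 1.03459 / 0.0431

t ≈ 24.00 years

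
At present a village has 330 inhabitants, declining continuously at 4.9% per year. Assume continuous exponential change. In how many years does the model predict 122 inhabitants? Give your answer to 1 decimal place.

122 = 330 · e^(-0.049·t)
t = ln(122/330) / -0.049 = ln(0.3697) / -0.049 = -0.99507 / -0.049

t ≈ 20.3 years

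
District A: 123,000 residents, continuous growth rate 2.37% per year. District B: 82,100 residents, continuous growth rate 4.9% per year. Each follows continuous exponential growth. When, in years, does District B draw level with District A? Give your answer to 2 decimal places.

t ≈ 15.98 years

123000·e^(0.0237t) = 82100·e^(0.049t)
123000/82100 = e^((0.049 − 0.0237)t) → ln(1.49817) = 0.0253·t
t = 0.40425 / 0.0253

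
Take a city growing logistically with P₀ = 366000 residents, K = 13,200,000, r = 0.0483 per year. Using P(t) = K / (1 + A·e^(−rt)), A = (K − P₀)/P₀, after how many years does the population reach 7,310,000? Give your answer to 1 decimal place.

A = (13200000 − 366000)/366000 = 35.06557
7310000 = 13200000/(1 + 35.06557·e^(−0.0483t)) → 1 + 35.06557·e^(−0.0483t) = 1.80575
e^(−0.0483t) = 0.022978 → t = ln(43.51941)/0.0483 = 3.77321/0.0483

t ≈ 78.1 years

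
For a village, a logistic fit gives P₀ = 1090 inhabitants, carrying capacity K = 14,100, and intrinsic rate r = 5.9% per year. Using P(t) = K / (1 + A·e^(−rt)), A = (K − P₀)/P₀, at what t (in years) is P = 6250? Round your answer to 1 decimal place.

t ≈ 38.2 years

A = (14100 − 1090)/1090 = 11.93578
6250 = 14100/(1 + 11.93578·e^(−0.059t)) → 1 + 11.93578·e^(−0.059t) = 2.256
e^(−0.059t) = 0.10523 → t = ln(9.50301)/0.059 = 2.25161/0.059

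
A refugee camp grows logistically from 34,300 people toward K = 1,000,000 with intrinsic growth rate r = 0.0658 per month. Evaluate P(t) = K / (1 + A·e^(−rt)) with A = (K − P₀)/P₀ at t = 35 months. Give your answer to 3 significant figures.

≈ 262,000 people

A = (1000000 − 34300)/34300 = 28.15452
P(35) = 1000000 / (1 + 28.15452·e^(−0.0658·35)) = 1000000 / (1 + 28.15452·0.099959)
= 1000000 / 3.81428 ≈ 262172.4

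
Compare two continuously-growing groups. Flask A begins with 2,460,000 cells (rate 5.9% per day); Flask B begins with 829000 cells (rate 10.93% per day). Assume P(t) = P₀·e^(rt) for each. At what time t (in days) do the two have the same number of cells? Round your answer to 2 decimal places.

t ≈ 21.62 days

2460000·e^(0.059t) = 829000·e^(0.1093t)
2460000/829000 = e^((0.1093 − 0.059)t) → ln(2.96743) = 0.0503·t
t = 1.0877 / 0.0503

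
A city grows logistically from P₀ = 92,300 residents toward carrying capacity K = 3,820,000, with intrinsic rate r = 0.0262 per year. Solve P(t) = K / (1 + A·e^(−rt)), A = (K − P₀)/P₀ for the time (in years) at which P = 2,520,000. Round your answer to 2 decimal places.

t ≈ 166.43 years

A = (3820000 − 92300)/92300 = 40.38678
2520000 = 3820000/(1 + 40.38678·e^(−0.0262t)) → 1 + 40.38678·e^(−0.0262t) = 1.51587
e^(−0.0262t) = 0.012773 → t = ln(78.28822)/0.0262 = 4.3604/0.0262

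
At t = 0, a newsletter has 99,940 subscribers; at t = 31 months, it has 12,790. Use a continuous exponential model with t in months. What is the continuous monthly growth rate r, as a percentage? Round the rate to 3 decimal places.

12790 = 99940 · e^(r·31)
e^(31r) = 12790/99940 = 0.12798
r = ln(0.12798) / 31 = -2.05591 / 31

r ≈ -6.632% per month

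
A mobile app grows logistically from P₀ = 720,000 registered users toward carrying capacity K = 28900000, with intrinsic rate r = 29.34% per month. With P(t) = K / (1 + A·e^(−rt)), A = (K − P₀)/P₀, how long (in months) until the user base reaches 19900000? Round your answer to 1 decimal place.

t ≈ 15.2 months

A = (28900000 − 720000)/720000 = 39.13889
19900000 = 28900000/(1 + 39.13889·e^(−0.2934t)) → 1 + 39.13889·e^(−0.2934t) = 1.45226
e^(−0.2934t) = 0.011555 → t = ln(86.54043)/0.2934 = 4.46061/0.2934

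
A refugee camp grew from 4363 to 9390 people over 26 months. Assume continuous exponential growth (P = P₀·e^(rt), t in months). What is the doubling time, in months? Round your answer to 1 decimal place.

r = ln(9390/4363) / 26 = ln(2.15219) / 26 ≈ 0.02948 per month
doubling time = ln 2 / |r| = 0.69315 / 0.02948

doubling time ≈ 23.5 months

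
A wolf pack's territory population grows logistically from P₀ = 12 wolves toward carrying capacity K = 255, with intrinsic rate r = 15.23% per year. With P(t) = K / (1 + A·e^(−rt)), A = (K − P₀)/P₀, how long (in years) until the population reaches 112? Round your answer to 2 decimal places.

t ≈ 18.15 years

A = (255 − 12)/12 = 20.25
112 = 255/(1 + 20.25·e^(−0.1523t)) → 1 + 20.25·e^(−0.1523t) = 2.27679
e^(−0.1523t) = 0.063051 → t = ln(15.86014)/0.1523 = 2.76381/0.1523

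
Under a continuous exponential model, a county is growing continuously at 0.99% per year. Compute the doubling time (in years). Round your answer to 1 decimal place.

doubling time = ln(2) / |r| = 0.69315 / 0.0099

doubling time ≈ 70.0 years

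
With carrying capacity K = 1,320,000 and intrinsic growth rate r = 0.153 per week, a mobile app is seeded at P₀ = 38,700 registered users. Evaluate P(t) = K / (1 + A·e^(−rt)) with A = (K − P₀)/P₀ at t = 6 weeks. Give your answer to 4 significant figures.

A = (1320000 − 38700)/38700 = 33.10853
P(6) = 1320000 / (1 + 33.10853·e^(−0.153·6)) = 1320000 / (1 + 33.10853·0.399317)
= 1320000 / 14.22079 ≈ 92821.82

≈ 92,820 registered users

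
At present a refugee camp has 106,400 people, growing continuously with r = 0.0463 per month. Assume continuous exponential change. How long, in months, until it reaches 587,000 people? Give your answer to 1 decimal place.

587000 = 106400 · e^(0.0463·t)
t = ln(587000/106400) / 0.0463 = ln(5.51692) / 0.0463 = 1.70782 / 0.0463

t ≈ 36.9 months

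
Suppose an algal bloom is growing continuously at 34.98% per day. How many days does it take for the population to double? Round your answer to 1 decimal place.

doubling time ≈ 2.0 days

doubling time = ln(2) / |r| = 0.69315 / 0.3498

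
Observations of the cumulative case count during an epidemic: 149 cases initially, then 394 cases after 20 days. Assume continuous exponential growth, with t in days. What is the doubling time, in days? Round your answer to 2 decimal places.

r = ln(394/149) / 20 = ln(2.6443) / 20 ≈ 0.04862 per day
doubling time = ln 2 / |r| = 0.69315 / 0.04862

doubling time ≈ 14.26 days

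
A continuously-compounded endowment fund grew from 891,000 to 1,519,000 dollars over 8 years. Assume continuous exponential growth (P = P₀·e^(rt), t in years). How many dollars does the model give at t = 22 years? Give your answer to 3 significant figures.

≈ 3,860,000 dollars

r = ln(1519000/891000) / 8 ≈ 0.066683 per year
P(22) = 891000 · e^(0.066683·22) = 891000 · 4.33631 ≈ 3863651.05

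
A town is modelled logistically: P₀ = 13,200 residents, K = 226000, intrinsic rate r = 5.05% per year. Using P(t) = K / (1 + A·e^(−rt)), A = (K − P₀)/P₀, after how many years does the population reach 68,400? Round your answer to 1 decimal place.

A = (226000 − 13200)/13200 = 16.12121
68400 = 226000/(1 + 16.12121·e^(−0.0505t)) → 1 + 16.12121·e^(−0.0505t) = 3.30409
e^(−0.0505t) = 0.142923 → t = ln(6.99677)/0.0505 = 1.94545/0.0505

t ≈ 38.5 years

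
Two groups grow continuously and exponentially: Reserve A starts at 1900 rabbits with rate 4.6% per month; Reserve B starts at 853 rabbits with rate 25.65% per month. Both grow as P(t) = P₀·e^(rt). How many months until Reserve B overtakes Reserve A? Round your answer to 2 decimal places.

1900·e^(0.046t) = 853·e^(0.2565t)
1900/853 = e^((0.2565 − 0.046)t) → ln(2.22743) = 0.2105·t
t = 0.80085 / 0.2105

t ≈ 3.80 months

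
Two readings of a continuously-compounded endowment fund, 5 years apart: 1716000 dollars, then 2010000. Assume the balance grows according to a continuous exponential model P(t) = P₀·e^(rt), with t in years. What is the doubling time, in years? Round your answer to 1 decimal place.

r = ln(2010000/1716000) / 5 = ln(1.17133) / 5 ≈ 0.031628 per year
doubling time = ln 2 / |r| = 0.69315 / 0.031628

doubling time ≈ 21.9 years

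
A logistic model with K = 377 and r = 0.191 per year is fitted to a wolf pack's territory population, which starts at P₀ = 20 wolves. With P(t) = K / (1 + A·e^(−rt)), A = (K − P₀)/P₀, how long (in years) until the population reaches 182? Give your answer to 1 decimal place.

A = (377 − 20)/20 = 17.85
182 = 377/(1 + 17.85·e^(−0.191t)) → 1 + 17.85·e^(−0.191t) = 2.07143
e^(−0.191t) = 0.060024 → t = ln(16.66)/0.191 = 2.81301/0.191

t ≈ 14.7 years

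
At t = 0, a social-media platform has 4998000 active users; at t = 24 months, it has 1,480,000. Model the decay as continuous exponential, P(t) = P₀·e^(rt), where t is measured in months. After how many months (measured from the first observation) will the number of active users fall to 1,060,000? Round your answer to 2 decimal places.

t ≈ 30.58 months

r = ln(1480000/4998000) / 24 ≈ -0.050708 per month
t = ln(1060000/4998000) / r = -1.55077 / -0.050708 ≈ 30.582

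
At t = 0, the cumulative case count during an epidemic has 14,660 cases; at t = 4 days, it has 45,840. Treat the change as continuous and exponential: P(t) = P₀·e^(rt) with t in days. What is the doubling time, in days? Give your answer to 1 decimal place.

doubling time ≈ 2.4 days

r = ln(45840/14660) / 4 = ln(3.12688) / 4 ≈ 0.285009 per day
doubling time = ln 2 / |r| = 0.69315 / 0.285009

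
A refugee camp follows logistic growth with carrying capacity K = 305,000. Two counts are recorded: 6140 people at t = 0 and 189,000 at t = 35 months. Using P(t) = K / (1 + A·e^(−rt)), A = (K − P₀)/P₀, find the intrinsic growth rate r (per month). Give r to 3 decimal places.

A = (305000 − 6140)/6140 = 48.67427
189000 = 305000/(1 + 48.67427·e^(−r·35)) → e^(−35r) = (1.61376 − 1)/48.67427 = 0.012609
r = −ln(0.012609)/35 = 4.37331/35

r ≈ 0.125 per month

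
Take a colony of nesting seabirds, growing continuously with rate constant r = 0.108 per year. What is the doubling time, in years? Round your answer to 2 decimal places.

doubling time = ln(2) / |r| = 0.69315 / 0.108

doubling time ≈ 6.42 years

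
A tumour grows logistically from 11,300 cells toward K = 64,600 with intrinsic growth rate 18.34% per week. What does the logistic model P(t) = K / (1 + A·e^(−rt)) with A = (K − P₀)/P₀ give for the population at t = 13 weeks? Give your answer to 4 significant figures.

A = (64600 − 11300)/11300 = 4.71681
P(13) = 64600 / (1 + 4.71681·e^(−0.1834·13)) = 64600 / (1 + 4.71681·0.092163)
= 64600 / 1.43471 ≈ 45026.39

≈ 45,030 cells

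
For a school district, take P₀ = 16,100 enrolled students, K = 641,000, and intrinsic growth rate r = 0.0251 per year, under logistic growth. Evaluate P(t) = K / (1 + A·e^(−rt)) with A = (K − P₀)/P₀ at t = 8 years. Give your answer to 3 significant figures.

≈ 19,600 enrolled students

A = (641000 − 16100)/16100 = 38.81366
P(8) = 641000 / (1 + 38.81366·e^(−0.0251·8)) = 641000 / (1 + 38.81366·0.818076)
= 641000 / 32.75253 ≈ 19571.01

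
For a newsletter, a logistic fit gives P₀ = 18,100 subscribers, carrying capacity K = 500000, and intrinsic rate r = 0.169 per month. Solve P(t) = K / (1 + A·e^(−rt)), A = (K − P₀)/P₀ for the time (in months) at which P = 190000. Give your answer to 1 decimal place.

t ≈ 16.5 months

A = (500000 − 18100)/18100 = 26.62431
190000 = 500000/(1 + 26.62431·e^(−0.169t)) → 1 + 26.62431·e^(−0.169t) = 2.63158
e^(−0.169t) = 0.061282 → t = ln(16.31813)/0.169 = 2.79228/0.169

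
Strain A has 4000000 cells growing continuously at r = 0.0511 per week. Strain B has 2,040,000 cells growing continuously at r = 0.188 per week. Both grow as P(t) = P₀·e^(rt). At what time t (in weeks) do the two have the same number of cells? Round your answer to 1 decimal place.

4000000·e^(0.0511t) = 2040000·e^(0.188t)
4000000/2040000 = e^((0.188 − 0.0511)t) → ln(1.96078) = 0.1369·t
t = 0.67334 / 0.1369

t ≈ 4.9 weeks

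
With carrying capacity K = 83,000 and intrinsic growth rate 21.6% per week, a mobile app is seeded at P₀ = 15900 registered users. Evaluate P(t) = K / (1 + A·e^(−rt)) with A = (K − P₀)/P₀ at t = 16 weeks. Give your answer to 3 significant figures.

A = (83000 − 15900)/15900 = 4.22013
P(16) = 83000 / (1 + 4.22013·e^(−0.216·16)) = 83000 / (1 + 4.22013·0.031556)
= 83000 / 1.13317 ≈ 73245.9

≈ 73,200 registered users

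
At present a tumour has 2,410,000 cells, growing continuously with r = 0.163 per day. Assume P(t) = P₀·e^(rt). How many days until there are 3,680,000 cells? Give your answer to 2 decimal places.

3680000 = 2410000 · e^(0.163·t)
t = ln(3680000/2410000) / 0.163 = ln(1.52697) / 0.163 = 0.42329 / 0.163

t ≈ 2.60 days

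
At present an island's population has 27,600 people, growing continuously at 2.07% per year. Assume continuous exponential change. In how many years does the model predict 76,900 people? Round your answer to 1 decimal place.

76900 = 27600 · e^(0.0207·t)
t = ln(76900/27600) / 0.0207 = ln(2.78623) / 0.0207 = 1.02469 / 0.0207

t ≈ 49.5 years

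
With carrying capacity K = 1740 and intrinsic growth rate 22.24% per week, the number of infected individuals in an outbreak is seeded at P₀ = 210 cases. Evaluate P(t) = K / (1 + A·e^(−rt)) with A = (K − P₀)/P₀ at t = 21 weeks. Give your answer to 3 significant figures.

≈ 1,630 cases

A = (1740 − 210)/210 = 7.28571
P(21) = 1740 / (1 + 7.28571·e^(−0.2224·21)) = 1740 / (1 + 7.28571·0.009369)
= 1740 / 1.06826 ≈ 1628.82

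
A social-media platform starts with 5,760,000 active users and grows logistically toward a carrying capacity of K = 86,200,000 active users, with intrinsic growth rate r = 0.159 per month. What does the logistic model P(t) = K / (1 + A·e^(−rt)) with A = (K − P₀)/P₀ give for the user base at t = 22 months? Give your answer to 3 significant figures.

A = (86200000 − 5760000)/5760000 = 13.96528
P(22) = 86200000 / (1 + 13.96528·e^(−0.159·22)) = 86200000 / (1 + 13.96528·0.030258)
= 86200000 / 1.42256 ≈ 60595021.12

≈ 60,600,000 active users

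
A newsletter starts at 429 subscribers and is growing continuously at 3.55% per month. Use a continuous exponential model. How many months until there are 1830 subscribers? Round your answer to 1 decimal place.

1830 = 429 · e^(0.0355·t)
t = ln(1830/429) / 0.0355 = ln(4.26573) / 0.0355 = 1.45061 / 0.0355

t ≈ 40.9 months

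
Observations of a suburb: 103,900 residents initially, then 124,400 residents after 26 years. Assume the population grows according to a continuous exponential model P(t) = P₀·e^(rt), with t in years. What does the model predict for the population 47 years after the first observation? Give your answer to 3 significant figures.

≈ 144,000 residents

r = ln(124400/103900) / 26 ≈ 0.006926 per year
P(47) = 103900 · e^(0.006926·47) = 103900 · 1.38475 ≈ 143875.16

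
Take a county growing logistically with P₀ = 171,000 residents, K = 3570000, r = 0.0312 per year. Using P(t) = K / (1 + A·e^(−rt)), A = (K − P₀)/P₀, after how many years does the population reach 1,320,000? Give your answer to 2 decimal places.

A = (3570000 − 171000)/171000 = 19.87719
1320000 = 3570000/(1 + 19.87719·e^(−0.0312t)) → 1 + 19.87719·e^(−0.0312t) = 2.70455
e^(−0.0312t) = 0.085754 → t = ln(11.66129)/0.0312 = 2.45627/0.0312

t ≈ 78.73 years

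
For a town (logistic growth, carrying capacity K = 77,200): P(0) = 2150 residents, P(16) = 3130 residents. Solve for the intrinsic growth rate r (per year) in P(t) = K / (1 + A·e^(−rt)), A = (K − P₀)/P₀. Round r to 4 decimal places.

A = (77200 − 2150)/2150 = 34.90698
3130 = 77200/(1 + 34.90698·e^(−r·16)) → e^(−16r) = (24.66454 − 1)/34.90698 = 0.677931
r = −ln(0.677931)/16 = 0.38871/16

r ≈ 0.0243 per year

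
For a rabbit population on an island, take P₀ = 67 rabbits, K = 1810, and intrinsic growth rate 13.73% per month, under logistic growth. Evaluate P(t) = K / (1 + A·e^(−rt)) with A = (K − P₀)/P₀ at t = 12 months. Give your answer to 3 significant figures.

A = (1810 − 67)/67 = 26.01493
P(12) = 1810 / (1 + 26.01493·e^(−0.1373·12)) = 1810 / (1 + 26.01493·0.192511)
= 1810 / 6.00817 ≈ 301.26

≈ 301 rabbits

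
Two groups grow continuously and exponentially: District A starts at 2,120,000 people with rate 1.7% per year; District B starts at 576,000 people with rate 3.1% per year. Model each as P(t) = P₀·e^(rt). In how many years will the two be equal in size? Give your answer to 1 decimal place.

t ≈ 93.1 years

2120000·e^(0.017t) = 576000·e^(0.031t)
2120000/576000 = e^((0.031 − 0.017)t) → ln(3.68056) = 0.014·t
t = 1.30306 / 0.014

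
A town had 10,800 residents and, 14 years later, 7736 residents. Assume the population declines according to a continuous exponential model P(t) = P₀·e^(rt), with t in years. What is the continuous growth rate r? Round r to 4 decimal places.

r ≈ -0.0238 per year

7736 = 10800 · e^(r·14)
e^(14r) = 7736/10800 = 0.7163
r = ln(0.7163) / 14 = -0.33366 / 14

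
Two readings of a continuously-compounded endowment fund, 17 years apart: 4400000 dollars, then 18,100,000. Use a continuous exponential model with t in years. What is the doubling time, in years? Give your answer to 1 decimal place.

doubling time ≈ 8.3 years

r = ln(18100000/4400000) / 17 = ln(4.11364) / 17 ≈ 0.083195 per year
doubling time = ln 2 / |r| = 0.69315 / 0.083195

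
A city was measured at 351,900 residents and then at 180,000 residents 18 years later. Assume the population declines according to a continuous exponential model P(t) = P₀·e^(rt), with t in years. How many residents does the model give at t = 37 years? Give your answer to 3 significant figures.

r = ln(180000/351900) / 18 ≈ -0.037244 per year
P(37) = 351900 · e^(-0.037244·37) = 351900 · 0.25208 ≈ 88705.58

≈ 88,700 residents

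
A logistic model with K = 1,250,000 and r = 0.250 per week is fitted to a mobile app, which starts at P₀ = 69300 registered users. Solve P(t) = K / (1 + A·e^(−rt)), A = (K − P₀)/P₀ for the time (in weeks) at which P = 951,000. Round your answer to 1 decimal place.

A = (1250000 − 69300)/69300 = 17.03752
951000 = 1250000/(1 + 17.03752·e^(−0.25t)) → 1 + 17.03752·e^(−0.25t) = 1.31441
e^(−0.25t) = 0.018454 → t = ln(54.18956)/0.25 = 3.99249/0.25

t ≈ 16.0 weeks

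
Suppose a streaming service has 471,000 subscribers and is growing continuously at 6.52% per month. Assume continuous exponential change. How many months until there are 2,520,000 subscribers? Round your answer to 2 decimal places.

2520000 = 471000 · e^(0.0652·t)
t = ln(2520000/471000) / 0.0652 = ln(5.35032) / 0.0652 = 1.67716 / 0.0652

t ≈ 25.72 months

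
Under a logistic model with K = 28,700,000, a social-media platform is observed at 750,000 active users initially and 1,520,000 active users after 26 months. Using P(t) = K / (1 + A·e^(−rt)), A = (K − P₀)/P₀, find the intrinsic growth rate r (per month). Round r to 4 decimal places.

A = (28700000 − 750000)/750000 = 37.26667
1520000 = 28700000/(1 + 37.26667·e^(−r·26)) → e^(−26r) = (18.88158 − 1)/37.26667 = 0.479828
r = −ln(0.479828)/26 = 0.73433/26

r ≈ 0.0282 per month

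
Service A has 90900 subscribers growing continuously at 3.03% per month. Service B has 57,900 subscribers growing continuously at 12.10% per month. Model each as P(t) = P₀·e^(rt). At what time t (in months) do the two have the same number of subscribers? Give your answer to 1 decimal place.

90900·e^(0.0303t) = 57900·e^(0.121t)
90900/57900 = e^((0.121 − 0.0303)t) → ln(1.56995) = 0.0907·t
t = 0.45104 / 0.0907

t ≈ 5.0 months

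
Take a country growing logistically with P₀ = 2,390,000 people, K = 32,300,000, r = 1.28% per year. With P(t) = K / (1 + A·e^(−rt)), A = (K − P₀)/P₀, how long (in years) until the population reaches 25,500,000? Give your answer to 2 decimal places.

A = (32300000 − 2390000)/2390000 = 12.51464
25500000 = 32300000/(1 + 12.51464·e^(−0.0128t)) → 1 + 12.51464·e^(−0.0128t) = 1.26667
e^(−0.0128t) = 0.021308 → t = ln(46.92992)/0.0128 = 3.84866/0.0128

t ≈ 300.68 years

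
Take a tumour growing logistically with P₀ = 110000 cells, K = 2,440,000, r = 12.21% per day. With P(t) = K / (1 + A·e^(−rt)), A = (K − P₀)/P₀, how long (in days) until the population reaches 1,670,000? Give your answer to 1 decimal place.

A = (2440000 − 110000)/110000 = 21.18182
1670000 = 2440000/(1 + 21.18182·e^(−0.1221t)) → 1 + 21.18182·e^(−0.1221t) = 1.46108
e^(−0.1221t) = 0.021768 → t = ln(45.93979)/0.1221 = 3.82733/0.1221

t ≈ 31.3 days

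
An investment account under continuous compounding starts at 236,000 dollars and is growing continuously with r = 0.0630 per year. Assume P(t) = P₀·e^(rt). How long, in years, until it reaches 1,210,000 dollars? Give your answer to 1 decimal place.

1210000 = 236000 · e^(0.063·t)
t = ln(1210000/236000) / 0.063 = ln(5.12712) / 0.063 = 1.63454 / 0.063

t ≈ 25.9 years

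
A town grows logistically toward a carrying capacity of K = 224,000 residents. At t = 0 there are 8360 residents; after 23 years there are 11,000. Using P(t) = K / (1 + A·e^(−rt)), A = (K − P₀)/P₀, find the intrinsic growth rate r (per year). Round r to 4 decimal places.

A = (224000 − 8360)/8360 = 25.79426
11000 = 224000/(1 + 25.79426·e^(−r·23)) → e^(−23r) = (20.36364 − 1)/25.79426 = 0.750696
r = −ln(0.750696)/23 = 0.28676/23

r ≈ 0.0125 per year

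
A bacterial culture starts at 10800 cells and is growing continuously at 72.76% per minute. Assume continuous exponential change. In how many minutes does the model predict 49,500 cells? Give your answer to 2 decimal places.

49500 = 10800 · e^(0.7276·t)
t = ln(49500/10800) / 0.7276 = ln(4.58333) / 0.7276 = 1.52243 / 0.7276

t ≈ 2.09 minutes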